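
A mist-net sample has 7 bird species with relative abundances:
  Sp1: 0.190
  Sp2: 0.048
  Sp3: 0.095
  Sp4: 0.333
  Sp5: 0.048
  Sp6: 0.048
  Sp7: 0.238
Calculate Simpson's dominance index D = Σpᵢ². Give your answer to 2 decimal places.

D = 0.19² + 0.048² + 0.095² + 0.333² + 0.048² + 0.048² + 0.238² = 0.0361 + 0.0023 + 0.0090 + 0.1109 + 0.0023 + 0.0023 + 0.0566 = 0.2196 (working shown to 4 dp, full precision carried).
To 2 decimal places, D = 0.22.

0.22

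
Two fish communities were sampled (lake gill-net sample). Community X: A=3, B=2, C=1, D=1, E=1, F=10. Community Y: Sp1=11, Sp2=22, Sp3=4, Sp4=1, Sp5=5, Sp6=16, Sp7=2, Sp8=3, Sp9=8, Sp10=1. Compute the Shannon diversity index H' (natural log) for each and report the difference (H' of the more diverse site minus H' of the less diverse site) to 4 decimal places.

0.5606

Community X: N=18, proportions 0.166667, 0.111111, 0.055556, 0.055556, 0.055556, 0.555556, giving H' = 1.351039 (working shown to 6 dp, full precision carried).
Community Y: N=73, proportions 0.150685, 0.30137, 0.054795, 0.013699, 0.068493, 0.219178, 0.027397, 0.041096, 0.109589, 0.013699, giving H' = 1.911675.
Difference = |1.351039 − 1.911675| = 0.560636, i.e. 0.5606 to 4 decimal places.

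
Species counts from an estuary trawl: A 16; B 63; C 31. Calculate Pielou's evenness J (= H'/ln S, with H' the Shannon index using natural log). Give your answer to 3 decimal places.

Total N = 16+63+31 = 110, so the proportions are 0.14545, 0.57273, 0.28182 (working shown to 5 dp, full precision carried).
H' = −Σ pᵢ ln pᵢ = −((-0.28042) + (-0.31921) + (-0.35692)) = 0.95655.
With S = 3 species, ln S = 1.09861, so J = 0.95655/1.09861 = 0.87069, i.e. 0.871 to 3 decimal places.

0.871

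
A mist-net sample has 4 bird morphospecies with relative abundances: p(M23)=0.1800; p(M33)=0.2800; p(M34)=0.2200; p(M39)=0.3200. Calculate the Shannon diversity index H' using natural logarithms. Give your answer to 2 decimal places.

1.36

Each pᵢ ln pᵢ term (working shown to 4 dp, full precision carried): 0.18×(-1.7148)=-0.3087, 0.28×(-1.2730)=-0.3564, 0.22×(-1.5141)=-0.3331, 0.32×(-1.1394)=-0.3646.
Sum = -1.3628, so H' = 1.36.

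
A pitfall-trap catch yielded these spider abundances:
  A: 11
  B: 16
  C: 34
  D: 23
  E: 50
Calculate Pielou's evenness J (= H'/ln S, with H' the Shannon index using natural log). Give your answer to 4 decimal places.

0.9179

Total N = 11+16+34+23+50 = 134, so the proportions are 0.08209, 0.119403, 0.253731, 0.171642, 0.373134 (working shown to 6 dp, full precision carried).
H' = −Σ pᵢ ln pᵢ = −((-0.205219) + (-0.253761) + (-0.347987) + (-0.302492) + (-0.367842)) = 1.477302.
With S = 5 species, ln S = 1.609438, so J = 1.477302/1.609438 = 0.917899, i.e. 0.9179 to 4 decimal places.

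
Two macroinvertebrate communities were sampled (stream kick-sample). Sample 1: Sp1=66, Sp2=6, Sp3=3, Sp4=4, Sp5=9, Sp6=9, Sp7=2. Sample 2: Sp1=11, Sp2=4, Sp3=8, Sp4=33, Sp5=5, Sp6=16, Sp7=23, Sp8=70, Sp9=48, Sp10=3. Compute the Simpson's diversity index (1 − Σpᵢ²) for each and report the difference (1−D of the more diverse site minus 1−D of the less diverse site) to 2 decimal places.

Sample 1: N=99, proportions 0.6667, 0.0606, 0.0303, 0.0404, 0.0909, 0.0909, 0.0202, giving 1−D = 0.5324 (working shown to 4 dp, full precision carried).
Sample 2: N=221, proportions 0.0498, 0.0181, 0.0362, 0.1493, 0.0226, 0.0724, 0.1041, 0.3167, 0.2172, 0.0136, giving 1−D = 0.8093.
Difference = |0.5324 − 0.8093| = 0.2769, i.e. 0.28 to 2 decimal places.

0.28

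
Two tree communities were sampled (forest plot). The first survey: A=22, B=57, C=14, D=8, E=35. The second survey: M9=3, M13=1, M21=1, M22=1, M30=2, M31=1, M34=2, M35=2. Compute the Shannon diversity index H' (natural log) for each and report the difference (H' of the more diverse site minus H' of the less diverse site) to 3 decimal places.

The first survey: N=136, proportions 0.16176, 0.41912, 0.10294, 0.05882, 0.25735, giving H' = 1.40915 (working shown to 5 dp, full precision carried).
The second survey: N=13, proportions 0.23077, 0.07692, 0.07692, 0.07692, 0.15385, 0.07692, 0.15385, 0.15385, giving H' = 1.99151.
Difference = |1.40915 − 1.99151| = 0.58236, i.e. 0.582 to 3 decimal places.

0.582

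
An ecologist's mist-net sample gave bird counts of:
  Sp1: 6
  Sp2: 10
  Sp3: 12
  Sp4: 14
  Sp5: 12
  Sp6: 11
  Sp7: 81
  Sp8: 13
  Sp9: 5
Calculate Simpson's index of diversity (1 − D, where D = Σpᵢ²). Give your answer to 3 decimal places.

Total N = 6+10+12+14+12+11+81+13+5 = 164, so the proportions are 0.03659, 0.06098, 0.07317, 0.08537, 0.07317, 0.06707, 0.4939, 0.07927, 0.03049 (working shown to 5 dp, full precision carried).
D = 0.03659² + 0.06098² + 0.07317² + 0.08537² + 0.07317² + 0.06707² + 0.4939² + 0.07927² + 0.03049² = 0.00134 + 0.00372 + 0.00535 + 0.00729 + 0.00535 + 0.00450 + 0.24394 + 0.00628 + 0.00093 = 0.27870.
So 1 − D = 0.72130, i.e. 0.721 to 3 decimal places.

0.721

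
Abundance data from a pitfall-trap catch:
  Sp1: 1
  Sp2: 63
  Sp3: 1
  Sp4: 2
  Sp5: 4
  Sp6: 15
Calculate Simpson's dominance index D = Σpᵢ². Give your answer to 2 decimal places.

0.57

Total N = 1+63+1+2+4+15 = 86, so the proportions are 0.0116, 0.7326, 0.0116, 0.0233, 0.0465, 0.1744 (working shown to 4 dp, full precision carried).
D = 0.0116² + 0.7326² + 0.0116² + 0.0233² + 0.0465² + 0.1744² = 0.0001 + 0.5366 + 0.0001 + 0.0005 + 0.0022 + 0.0304 = 0.5700.
To 2 decimal places, D = 0.57.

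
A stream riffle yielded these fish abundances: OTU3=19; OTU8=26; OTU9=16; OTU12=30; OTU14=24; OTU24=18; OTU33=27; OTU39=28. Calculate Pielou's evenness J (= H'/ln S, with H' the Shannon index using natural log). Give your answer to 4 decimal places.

0.9894

Total N = 19+26+16+30+24+18+27+28 = 188, so the proportions are 0.101064, 0.138298, 0.085106, 0.159574, 0.12766, 0.095745, 0.143617, 0.148936 (working shown to 6 dp, full precision carried).
H' = −Σ pᵢ ln pᵢ = −((-0.231639) + (-0.273601) + (-0.209690) + (-0.292858) + (-0.262773) + (-0.224624) + (-0.278704) + (-0.283610)) = 2.057498.
With S = 8 species, ln S = 2.079442, so J = 2.057498/2.079442 = 0.989447, i.e. 0.9894 to 4 decimal places.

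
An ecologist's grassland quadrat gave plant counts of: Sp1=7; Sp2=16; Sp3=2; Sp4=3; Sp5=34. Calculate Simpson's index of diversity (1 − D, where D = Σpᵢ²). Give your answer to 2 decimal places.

0.62

Total N = 7+16+2+3+34 = 62, so the proportions are 0.1129, 0.2581, 0.0323, 0.0484, 0.5484 (working shown to 4 dp, full precision carried).
D = 0.1129² + 0.2581² + 0.0323² + 0.0484² + 0.5484² = 0.0127 + 0.0666 + 0.0010 + 0.0023 + 0.3007 = 0.3835.
So 1 − D = 0.6165, i.e. 0.62 to 2 decimal places.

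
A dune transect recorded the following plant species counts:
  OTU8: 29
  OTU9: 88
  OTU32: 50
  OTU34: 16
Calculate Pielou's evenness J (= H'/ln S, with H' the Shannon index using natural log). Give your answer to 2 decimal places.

Total N = 29+88+50+16 = 183, so the proportions are 0.1585, 0.4809, 0.2732, 0.0874 (working shown to 4 dp, full precision carried).
H' = −Σ pᵢ ln pᵢ = −((-0.2919) + (-0.3521) + (-0.3545) + (-0.2131)) = 1.2116.
With S = 4 species, ln S = 1.3863, so J = 1.2116/1.3863 = 0.8740, i.e. 0.87 to 2 decimal places.

0.87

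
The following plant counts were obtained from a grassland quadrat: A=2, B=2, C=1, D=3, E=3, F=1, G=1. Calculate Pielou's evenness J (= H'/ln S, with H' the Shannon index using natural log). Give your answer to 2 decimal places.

Total N = 2+2+1+3+3+1+1 = 13, so the proportions are 0.1538, 0.1538, 0.0769, 0.2308, 0.2308, 0.0769, 0.0769 (working shown to 4 dp, full precision carried).
H' = −Σ pᵢ ln pᵢ = −((-0.2880) + (-0.2880) + (-0.1973) + (-0.3384) + (-0.3384) + (-0.1973) + (-0.1973)) = 1.8446.
With S = 7 species, ln S = 1.9459, so J = 1.8446/1.9459 = 0.9479, i.e. 0.95 to 2 decimal places.

0.95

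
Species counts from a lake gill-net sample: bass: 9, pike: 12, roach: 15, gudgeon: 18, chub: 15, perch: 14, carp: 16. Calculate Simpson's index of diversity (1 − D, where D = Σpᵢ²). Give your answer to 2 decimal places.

Total N = 9+12+15+18+15+14+16 = 99, so the proportions are 0.0909, 0.1212, 0.1515, 0.1818, 0.1515, 0.1414, 0.1616 (working shown to 4 dp, full precision carried).
D = 0.0909² + 0.1212² + 0.1515² + 0.1818² + 0.1515² + 0.1414² + 0.1616² = 0.0083 + 0.0147 + 0.0230 + 0.0331 + 0.0230 + 0.0200 + 0.0261 = 0.1480.
So 1 − D = 0.8520, i.e. 0.85 to 2 decimal places.

0.85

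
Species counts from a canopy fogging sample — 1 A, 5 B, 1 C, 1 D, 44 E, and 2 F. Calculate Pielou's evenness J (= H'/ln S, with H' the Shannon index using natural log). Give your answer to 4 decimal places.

0.4079

Total N = 1+5+1+1+44+2 = 54, so the proportions are 0.018519, 0.092593, 0.018519, 0.018519, 0.814815, 0.037037 (working shown to 6 dp, full precision carried).
H' = −Σ pᵢ ln pᵢ = −((-0.073870) + (-0.220328) + (-0.073870) + (-0.073870) + (-0.166870) + (-0.122068)) = 0.730876.
With S = 6 species, ln S = 1.791759, so J = 0.730876/1.791759 = 0.407910, i.e. 0.4079 to 4 decimal places.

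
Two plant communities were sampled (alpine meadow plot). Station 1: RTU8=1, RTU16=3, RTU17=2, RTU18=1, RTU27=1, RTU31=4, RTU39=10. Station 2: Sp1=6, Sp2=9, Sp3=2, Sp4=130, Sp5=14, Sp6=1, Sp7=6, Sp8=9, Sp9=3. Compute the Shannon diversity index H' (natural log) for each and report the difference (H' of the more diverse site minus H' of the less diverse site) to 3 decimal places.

Station 1: N=22, proportions 0.045455, 0.136364, 0.090909, 0.045455, 0.045455, 0.181818, 0.454545, giving H' = 1.579535 (working shown to 6 dp, full precision carried).
Station 2: N=180, proportions 0.033333, 0.05, 0.011111, 0.722222, 0.077778, 0.005556, 0.033333, 0.05, 0.016667, giving H' = 1.107070.
Difference = |1.579535 − 1.107070| = 0.472465, i.e. 0.472 to 3 decimal places.

0.472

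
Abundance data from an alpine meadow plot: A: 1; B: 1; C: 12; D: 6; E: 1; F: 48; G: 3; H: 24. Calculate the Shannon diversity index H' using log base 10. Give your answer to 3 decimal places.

0.598

Total N = 1+1+12+6+1+48+3+24 = 96, so the proportions are 0.01042, 0.01042, 0.125, 0.0625, 0.01042, 0.5, 0.03125, 0.25 (working shown to 5 dp, full precision carried).
Each pᵢ log₁₀ pᵢ term: 0.01042×(-1.98227)=-0.02065, 0.01042×(-1.98227)=-0.02065, 0.125×(-0.90309)=-0.11289, 0.0625×(-1.20412)=-0.07526, 0.01042×(-1.98227)=-0.02065, 0.5×(-0.30103)=-0.15051, 0.03125×(-1.50515)=-0.04704, 0.25×(-0.60206)=-0.15051.
Sum = -0.59816, so H' = 0.598.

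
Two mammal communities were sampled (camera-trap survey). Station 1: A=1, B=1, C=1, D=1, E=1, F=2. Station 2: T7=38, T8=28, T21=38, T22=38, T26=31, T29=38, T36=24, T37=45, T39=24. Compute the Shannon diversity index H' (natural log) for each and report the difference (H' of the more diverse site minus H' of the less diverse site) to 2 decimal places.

0.43

Station 1: N=7, proportions 0.1429, 0.1429, 0.1429, 0.1429, 0.1429, 0.2857, giving H' = 1.7479 (working shown to 4 dp, full precision carried).
Station 2: N=304, proportions 0.125, 0.0921, 0.125, 0.125, 0.102, 0.125, 0.0789, 0.148, 0.0789, giving H' = 2.1759.
Difference = |1.7479 − 2.1759| = 0.4280, i.e. 0.43 to 2 decimal places.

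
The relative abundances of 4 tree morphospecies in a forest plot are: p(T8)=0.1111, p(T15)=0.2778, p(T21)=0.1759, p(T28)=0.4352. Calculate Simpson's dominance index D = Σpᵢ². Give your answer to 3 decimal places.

0.310

D = 0.1111² + 0.2778² + 0.1759² + 0.4352² = 0.01234 + 0.07717 + 0.03094 + 0.18940 = 0.30986 (working shown to 5 dp, full precision carried).
To 3 decimal places, D = 0.310.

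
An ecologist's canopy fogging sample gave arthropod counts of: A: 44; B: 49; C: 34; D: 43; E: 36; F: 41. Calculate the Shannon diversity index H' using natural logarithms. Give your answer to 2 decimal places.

1.78

Total N = 44+49+34+43+36+41 = 247, so the proportions are 0.1781, 0.1984, 0.1377, 0.1741, 0.1457, 0.166 (working shown to 4 dp, full precision carried).
Each pᵢ ln pᵢ term: 0.1781×(-1.7252)=-0.3073, 0.1984×(-1.6176)=-0.3209, 0.1377×(-1.9830)=-0.2730, 0.1741×(-1.7482)=-0.3043, 0.1457×(-1.9259)=-0.2807, 0.166×(-1.7958)=-0.2981.
Sum = -1.7843, so H' = 1.78.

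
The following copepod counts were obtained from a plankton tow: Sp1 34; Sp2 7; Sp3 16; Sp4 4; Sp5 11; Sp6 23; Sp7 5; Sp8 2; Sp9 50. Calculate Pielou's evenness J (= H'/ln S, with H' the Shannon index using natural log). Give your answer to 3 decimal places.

0.828

Total N = 34+7+16+4+11+23+5+2+50 = 152, so the proportions are 0.22368, 0.04605, 0.10526, 0.02632, 0.07237, 0.15132, 0.03289, 0.01316, 0.32895 (working shown to 5 dp, full precision carried).
H' = −Σ pᵢ ln pᵢ = −((-0.33497) + (-0.14175) + (-0.23698) + (-0.09573) + (-0.19004) + (-0.28574) + (-0.11232) + (-0.05698) + (-0.36574)) = 1.82025.
With S = 9 species, ln S = 2.19722, so J = 1.82025/2.19722 = 0.82843, i.e. 0.828 to 3 decimal places.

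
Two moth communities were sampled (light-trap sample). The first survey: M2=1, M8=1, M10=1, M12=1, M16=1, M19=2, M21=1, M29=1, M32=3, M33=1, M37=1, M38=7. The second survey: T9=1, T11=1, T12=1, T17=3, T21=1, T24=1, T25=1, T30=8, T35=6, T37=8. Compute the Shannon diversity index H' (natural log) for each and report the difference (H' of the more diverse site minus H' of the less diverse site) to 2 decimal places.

The first survey: N=21, proportions 0.0476, 0.0476, 0.0476, 0.0476, 0.0476, 0.0952, 0.0476, 0.0476, 0.1429, 0.0476, 0.0476, 0.3333, giving H' = 2.1729 (working shown to 4 dp, full precision carried).
The second survey: N=31, proportions 0.0323, 0.0323, 0.0323, 0.0968, 0.0323, 0.0323, 0.0323, 0.2581, 0.1935, 0.2581, giving H' = 1.9076.
Difference = |2.1729 − 1.9076| = 0.2653, i.e. 0.27 to 2 decimal places.

0.27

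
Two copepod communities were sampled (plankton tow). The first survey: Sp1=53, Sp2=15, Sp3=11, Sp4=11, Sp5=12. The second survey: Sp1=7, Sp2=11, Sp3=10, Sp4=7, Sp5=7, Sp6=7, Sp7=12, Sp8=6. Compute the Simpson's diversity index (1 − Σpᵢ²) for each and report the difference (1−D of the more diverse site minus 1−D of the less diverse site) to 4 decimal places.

0.1957

The first survey: N=102, proportions 0.519608, 0.147059, 0.107843, 0.107843, 0.117647, giving 1−D = 0.671280 (working shown to 6 dp, full precision carried).
The second survey: N=67, proportions 0.104478, 0.164179, 0.149254, 0.104478, 0.104478, 0.104478, 0.179104, 0.089552, giving 1−D = 0.867008.
Difference = |0.671280 − 0.867008| = 0.195728, i.e. 0.1957 to 4 decimal places.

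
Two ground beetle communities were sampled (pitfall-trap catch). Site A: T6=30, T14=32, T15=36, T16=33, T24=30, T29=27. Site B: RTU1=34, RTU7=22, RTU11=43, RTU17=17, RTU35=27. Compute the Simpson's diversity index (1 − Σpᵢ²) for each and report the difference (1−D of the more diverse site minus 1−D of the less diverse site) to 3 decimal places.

0.052

Site A: N=188, proportions 0.159574, 0.170213, 0.191489, 0.175532, 0.159574, 0.143617, giving 1−D = 0.831994 (working shown to 6 dp, full precision carried).
Site B: N=143, proportions 0.237762, 0.153846, 0.300699, 0.118881, 0.188811, giving 1−D = 0.779598.
Difference = |0.831994 − 0.779598| = 0.052396, i.e. 0.052 to 3 decimal places.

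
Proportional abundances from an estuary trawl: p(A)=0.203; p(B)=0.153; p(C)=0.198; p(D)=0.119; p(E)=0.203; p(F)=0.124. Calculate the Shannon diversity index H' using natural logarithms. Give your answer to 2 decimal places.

1.77

Each pᵢ ln pᵢ term (working shown to 4 dp, full precision carried): 0.203×(-1.5945)=-0.3237, 0.153×(-1.8773)=-0.2872, 0.198×(-1.6195)=-0.3207, 0.119×(-2.1286)=-0.2533, 0.203×(-1.5945)=-0.3237, 0.124×(-2.0875)=-0.2588.
Sum = -1.7674, so H' = 1.77.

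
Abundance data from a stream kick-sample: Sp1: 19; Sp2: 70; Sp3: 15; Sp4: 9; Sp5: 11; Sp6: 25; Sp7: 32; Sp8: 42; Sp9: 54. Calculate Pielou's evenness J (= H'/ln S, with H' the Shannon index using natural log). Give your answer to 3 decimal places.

Total N = 19+70+15+9+11+25+32+42+54 = 277, so the proportions are 0.06859, 0.25271, 0.05415, 0.03249, 0.03971, 0.09025, 0.11552, 0.15162, 0.19495 (working shown to 5 dp, full precision carried).
H' = −Σ pᵢ ln pᵢ = −((-0.18380) + (-0.34760) + (-0.15790) + (-0.11134) + (-0.12811) + (-0.21707) + (-0.24933) + (-0.28602) + (-0.31874)) = 1.99992.
With S = 9 species, ln S = 2.19722, so J = 1.99992/2.19722 = 0.91020, i.e. 0.910 to 3 decimal places.

0.910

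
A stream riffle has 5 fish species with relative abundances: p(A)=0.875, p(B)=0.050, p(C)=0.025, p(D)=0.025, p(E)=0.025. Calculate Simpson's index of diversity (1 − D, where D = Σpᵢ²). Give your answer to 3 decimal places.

D = 0.875² + 0.05² + 0.025² + 0.025² + 0.025² = 0.76562 + 0.00250 + 0.00063 + 0.00063 + 0.00063 = 0.77000 (working shown to 5 dp, full precision carried).
So 1 − D = 0.23000, i.e. 0.230 to 3 decimal places.

0.230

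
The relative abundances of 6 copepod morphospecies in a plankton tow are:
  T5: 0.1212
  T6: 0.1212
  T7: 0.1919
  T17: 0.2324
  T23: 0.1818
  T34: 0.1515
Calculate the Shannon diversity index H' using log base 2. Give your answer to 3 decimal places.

2.544

Each pᵢ log₂ pᵢ term (working shown to 5 dp, full precision carried): 0.1212×(-3.04454)=-0.36900, 0.1212×(-3.04454)=-0.36900, 0.1919×(-2.38157)=-0.45702, 0.2324×(-2.10532)=-0.48928, 0.1818×(-2.45958)=-0.44715, 0.1515×(-2.72261)=-0.41248.
Sum = -2.54392, so H' = 2.544.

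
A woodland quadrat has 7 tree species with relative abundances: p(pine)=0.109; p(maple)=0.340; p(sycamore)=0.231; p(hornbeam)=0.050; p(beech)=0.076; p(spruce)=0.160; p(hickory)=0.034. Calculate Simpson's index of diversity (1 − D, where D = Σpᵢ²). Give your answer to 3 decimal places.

0.784

D = 0.109² + 0.34² + 0.231² + 0.05² + 0.076² + 0.16² + 0.034² = 0.01188 + 0.11560 + 0.05336 + 0.00250 + 0.00578 + 0.02560 + 0.00116 = 0.21587 (working shown to 5 dp, full precision carried).
So 1 − D = 0.78413, i.e. 0.784 to 3 decimal places.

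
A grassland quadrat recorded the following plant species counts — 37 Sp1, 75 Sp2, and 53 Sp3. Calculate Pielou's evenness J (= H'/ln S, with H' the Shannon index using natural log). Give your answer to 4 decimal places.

0.9634

Total N = 37+75+53 = 165, so the proportions are 0.224242, 0.454545, 0.321212 (working shown to 6 dp, full precision carried).
H' = −Σ pᵢ ln pᵢ = −((-0.335249) + (-0.358390) + (-0.364786)) = 1.058424.
With S = 3 species, ln S = 1.098612, so J = 1.058424/1.098612 = 0.963419, i.e. 0.9634 to 4 decimal places.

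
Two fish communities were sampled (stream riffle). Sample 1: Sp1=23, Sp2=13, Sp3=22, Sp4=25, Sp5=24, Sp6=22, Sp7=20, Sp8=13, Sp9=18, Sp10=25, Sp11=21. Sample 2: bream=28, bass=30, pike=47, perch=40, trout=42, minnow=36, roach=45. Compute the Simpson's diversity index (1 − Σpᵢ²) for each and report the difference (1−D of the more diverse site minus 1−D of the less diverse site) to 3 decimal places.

0.053

Sample 1: N=226, proportions 0.10177, 0.05752, 0.09735, 0.11062, 0.10619, 0.09735, 0.0885, 0.05752, 0.07965, 0.11062, 0.09292, giving 1−D = 0.90551 (working shown to 5 dp, full precision carried).
Sample 2: N=268, proportions 0.10448, 0.11194, 0.17537, 0.14925, 0.15672, 0.13433, 0.16791, giving 1−D = 0.85272.
Difference = |0.90551 − 0.85272| = 0.05279, i.e. 0.053 to 3 decimal places.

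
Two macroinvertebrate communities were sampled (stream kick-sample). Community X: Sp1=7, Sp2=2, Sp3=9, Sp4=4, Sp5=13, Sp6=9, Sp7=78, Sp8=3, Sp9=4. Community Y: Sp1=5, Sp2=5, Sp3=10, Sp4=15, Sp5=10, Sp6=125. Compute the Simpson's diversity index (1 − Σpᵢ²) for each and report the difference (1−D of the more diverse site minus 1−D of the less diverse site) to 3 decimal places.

0.166

Community X: N=129, proportions 0.05426, 0.0155, 0.06977, 0.03101, 0.10078, 0.06977, 0.60465, 0.02326, 0.03101, giving 1−D = 0.60886 (working shown to 5 dp, full precision carried).
Community Y: N=170, proportions 0.02941, 0.02941, 0.05882, 0.08824, 0.05882, 0.73529, giving 1−D = 0.44291.
Difference = |0.60886 − 0.44291| = 0.16595, i.e. 0.166 to 3 decimal places.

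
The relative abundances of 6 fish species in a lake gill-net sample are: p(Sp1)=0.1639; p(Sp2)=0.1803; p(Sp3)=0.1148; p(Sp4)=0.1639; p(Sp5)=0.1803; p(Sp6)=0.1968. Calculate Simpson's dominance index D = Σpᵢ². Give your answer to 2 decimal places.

D = 0.1639² + 0.1803² + 0.1148² + 0.1639² + 0.1803² + 0.1968² = 0.0269 + 0.0325 + 0.0132 + 0.0269 + 0.0325 + 0.0387 = 0.1707 (working shown to 4 dp, full precision carried).
To 2 decimal places, D = 0.17.

0.17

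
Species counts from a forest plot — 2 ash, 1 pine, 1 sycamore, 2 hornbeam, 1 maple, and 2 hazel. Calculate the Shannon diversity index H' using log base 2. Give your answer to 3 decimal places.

2.503

Total N = 2+1+1+2+1+2 = 9, so the proportions are 0.22222, 0.11111, 0.11111, 0.22222, 0.11111, 0.22222 (working shown to 5 dp, full precision carried).
Each pᵢ log₂ pᵢ term: 0.22222×(-2.16993)=-0.48221, 0.11111×(-3.16993)=-0.35221, 0.11111×(-3.16993)=-0.35221, 0.22222×(-2.16993)=-0.48221, 0.11111×(-3.16993)=-0.35221, 0.22222×(-2.16993)=-0.48221.
Sum = -2.50326, so H' = 2.503.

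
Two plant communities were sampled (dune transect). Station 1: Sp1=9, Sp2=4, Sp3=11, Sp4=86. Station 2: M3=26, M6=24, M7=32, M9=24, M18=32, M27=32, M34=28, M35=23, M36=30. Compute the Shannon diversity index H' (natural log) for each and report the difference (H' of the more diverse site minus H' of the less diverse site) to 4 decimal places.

Station 1: N=110, proportions 0.0818182, 0.0363636, 0.1, 0.7818182, giving H' = 0.7480175 (working shown to 7 dp, full precision carried).
Station 2: N=251, proportions 0.1035857, 0.0956175, 0.12749, 0.0956175, 0.12749, 0.12749, 0.1115538, 0.0916335, 0.1195219, giving H' = 2.1891113.
Difference = |0.7480175 − 2.1891113| = 1.4410938, i.e. 1.4411 to 4 decimal places.

1.4411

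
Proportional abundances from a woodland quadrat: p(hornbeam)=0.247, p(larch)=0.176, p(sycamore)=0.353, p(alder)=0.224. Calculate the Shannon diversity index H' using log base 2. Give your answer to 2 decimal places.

1.95

Each pᵢ log₂ pᵢ term (working shown to 4 dp, full precision carried): 0.247×(-2.0174)=-0.4983, 0.176×(-2.5064)=-0.4411, 0.353×(-1.5023)=-0.5303, 0.224×(-2.1584)=-0.4835.
Sum = -1.9532, so H' = 1.95.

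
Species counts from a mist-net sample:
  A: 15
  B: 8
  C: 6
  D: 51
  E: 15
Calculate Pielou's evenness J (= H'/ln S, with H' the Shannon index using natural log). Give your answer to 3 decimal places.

Total N = 15+8+6+51+15 = 95, so the proportions are 0.15789, 0.08421, 0.06316, 0.53684, 0.15789 (working shown to 5 dp, full precision carried).
H' = −Σ pᵢ ln pᵢ = −((-0.29145) + (-0.20837) + (-0.17445) + (-0.33394) + (-0.29145)) = 1.29966.
With S = 5 species, ln S = 1.60944, so J = 1.29966/1.60944 = 0.80752, i.e. 0.808 to 3 decimal places.

0.808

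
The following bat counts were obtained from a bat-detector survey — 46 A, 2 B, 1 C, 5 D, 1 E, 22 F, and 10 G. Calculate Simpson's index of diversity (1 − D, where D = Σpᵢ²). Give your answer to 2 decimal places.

0.64

Total N = 46+2+1+5+1+22+10 = 87, so the proportions are 0.5287, 0.023, 0.0115, 0.0575, 0.0115, 0.2529, 0.1149 (working shown to 4 dp, full precision carried).
D = 0.5287² + 0.023² + 0.0115² + 0.0575² + 0.0115² + 0.2529² + 0.1149² = 0.2796 + 0.0005 + 0.0001 + 0.0033 + 0.0001 + 0.0639 + 0.0132 = 0.3608.
So 1 − D = 0.6392, i.e. 0.64 to 2 decimal places.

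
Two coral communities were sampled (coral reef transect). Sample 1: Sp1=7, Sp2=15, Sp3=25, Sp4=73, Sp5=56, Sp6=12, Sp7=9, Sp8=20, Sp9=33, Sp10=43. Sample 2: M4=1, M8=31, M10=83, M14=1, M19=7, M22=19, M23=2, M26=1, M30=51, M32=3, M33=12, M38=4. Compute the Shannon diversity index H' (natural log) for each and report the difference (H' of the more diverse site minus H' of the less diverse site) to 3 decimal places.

Sample 1: N=293, proportions 0.02389078, 0.05119454, 0.08532423, 0.24914676, 0.19112628, 0.04095563, 0.03071672, 0.06825939, 0.11262799, 0.14675768, giving H' = 2.06255433 (working shown to 8 dp, full precision carried).
Sample 2: N=215, proportions 0.00465116, 0.14418605, 0.38604651, 0.00465116, 0.03255814, 0.08837209, 0.00930233, 0.00465116, 0.2372093, 0.01395349, 0.05581395, 0.01860465, giving H' = 1.72713858.
Difference = |2.06255433 − 1.72713858| = 0.33541575, i.e. 0.335 to 3 decimal places.

0.335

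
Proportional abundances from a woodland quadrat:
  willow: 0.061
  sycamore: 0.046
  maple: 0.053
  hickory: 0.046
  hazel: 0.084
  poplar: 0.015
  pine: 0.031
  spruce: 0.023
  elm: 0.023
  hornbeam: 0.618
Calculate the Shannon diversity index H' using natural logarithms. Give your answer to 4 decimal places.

Each pᵢ ln pᵢ term (working shown to 6 dp, full precision carried): 0.061×(-2.796881)=-0.170610, 0.046×(-3.079114)=-0.141639, 0.053×(-2.937463)=-0.155686, 0.046×(-3.079114)=-0.141639, 0.084×(-2.476938)=-0.208063, 0.015×(-4.199705)=-0.062996, 0.031×(-3.473768)=-0.107687, 0.023×(-3.772261)=-0.086762, 0.023×(-3.772261)=-0.086762, 0.618×(-0.481267)=-0.297423.
Sum = -1.459266, so H' = 1.4593.

1.4593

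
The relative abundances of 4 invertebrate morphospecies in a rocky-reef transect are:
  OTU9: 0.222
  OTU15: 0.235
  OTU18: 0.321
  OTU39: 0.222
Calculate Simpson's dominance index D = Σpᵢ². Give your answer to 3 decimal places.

0.257

D = 0.222² + 0.235² + 0.321² + 0.222² = 0.04928 + 0.05522 + 0.10304 + 0.04928 = 0.25683 (working shown to 5 dp, full precision carried).
To 3 decimal places, D = 0.257.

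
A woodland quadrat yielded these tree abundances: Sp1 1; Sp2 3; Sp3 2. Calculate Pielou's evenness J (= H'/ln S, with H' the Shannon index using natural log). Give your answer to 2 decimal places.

0.92

Total N = 1+3+2 = 6, so the proportions are 0.1667, 0.5, 0.3333 (working shown to 4 dp, full precision carried).
H' = −Σ pᵢ ln pᵢ = −((-0.2986) + (-0.3466) + (-0.3662)) = 1.0114.
With S = 3 species, ln S = 1.0986, so J = 1.0114/1.0986 = 0.9206, i.e. 0.92 to 2 decimal places.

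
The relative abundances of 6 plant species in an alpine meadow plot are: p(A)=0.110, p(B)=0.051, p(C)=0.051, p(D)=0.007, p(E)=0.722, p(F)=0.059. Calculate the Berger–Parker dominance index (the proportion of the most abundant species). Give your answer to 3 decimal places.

0.722

The largest proportion is 0.722, i.e. d = 0.722 to 3 decimal places.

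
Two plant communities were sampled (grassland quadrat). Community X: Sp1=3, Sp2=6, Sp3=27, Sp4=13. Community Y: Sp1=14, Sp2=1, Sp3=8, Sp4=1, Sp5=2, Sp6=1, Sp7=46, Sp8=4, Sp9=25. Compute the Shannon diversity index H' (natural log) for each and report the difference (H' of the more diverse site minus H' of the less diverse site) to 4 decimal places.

Community X: N=49, proportions 0.061224, 0.122449, 0.55102, 0.265306, giving H' = 1.108589 (working shown to 6 dp, full precision carried).
Community Y: N=102, proportions 0.137255, 0.009804, 0.078431, 0.009804, 0.019608, 0.009804, 0.45098, 0.039216, 0.245098, giving H' = 1.516118.
Difference = |1.108589 − 1.516118| = 0.407529, i.e. 0.4075 to 4 decimal places.

0.4075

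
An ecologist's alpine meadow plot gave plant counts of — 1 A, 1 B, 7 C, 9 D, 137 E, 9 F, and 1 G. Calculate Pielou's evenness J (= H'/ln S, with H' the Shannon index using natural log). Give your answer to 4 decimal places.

Total N = 1+1+7+9+137+9+1 = 165, so the proportions are 0.006061, 0.006061, 0.042424, 0.054545, 0.830303, 0.054545, 0.006061 (working shown to 6 dp, full precision carried).
H' = −Σ pᵢ ln pᵢ = −((-0.030945) + (-0.030945) + (-0.134062) + (-0.158658) + (-0.154407) + (-0.158658) + (-0.030945)) = 0.698619.
With S = 7 species, ln S = 1.945910, so J = 0.698619/1.945910 = 0.359019, i.e. 0.3590 to 4 decimal places.

0.3590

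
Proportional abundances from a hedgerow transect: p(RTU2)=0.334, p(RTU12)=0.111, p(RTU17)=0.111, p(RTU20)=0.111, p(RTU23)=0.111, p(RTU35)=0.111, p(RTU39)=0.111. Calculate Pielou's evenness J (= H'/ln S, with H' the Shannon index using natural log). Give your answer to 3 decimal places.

H' = −Σ pᵢ ln pᵢ = −((-0.36627) + (-0.24400) + (-0.24400) + (-0.24400) + (-0.24400) + (-0.24400) + (-0.24400)) = 1.83029 (working shown to 5 dp, full precision carried).
With S = 7 species, ln S = 1.94591, so J = 1.83029/1.94591 = 0.94058, i.e. 0.941 to 3 decimal places.

0.941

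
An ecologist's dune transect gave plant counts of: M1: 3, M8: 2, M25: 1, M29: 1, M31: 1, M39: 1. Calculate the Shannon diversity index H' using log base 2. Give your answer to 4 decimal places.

2.4194

Total N = 3+2+1+1+1+1 = 9, so the proportions are 0.333333, 0.222222, 0.111111, 0.111111, 0.111111, 0.111111 (working shown to 6 dp, full precision carried).
Each pᵢ log₂ pᵢ term: 0.333333×(-1.584963)=-0.528321, 0.222222×(-2.169925)=-0.482206, 0.111111×(-3.169925)=-0.352214, 0.111111×(-3.169925)=-0.352214, 0.111111×(-3.169925)=-0.352214, 0.111111×(-3.169925)=-0.352214.
Sum = -2.419382, so H' = 2.4194.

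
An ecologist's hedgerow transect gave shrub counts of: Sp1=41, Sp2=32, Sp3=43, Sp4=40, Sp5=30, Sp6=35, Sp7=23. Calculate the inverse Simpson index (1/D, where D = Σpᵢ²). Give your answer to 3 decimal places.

6.759

Total N = 41+32+43+40+30+35+23 = 244, so the proportions are 0.1680328, 0.1311475, 0.1762295, 0.1639344, 0.1229508, 0.1434426, 0.0942623 (working shown to 7 dp, full precision carried).
D = 0.1680328² + 0.1311475² + 0.1762295² + 0.1639344² + 0.1229508² + 0.1434426² + 0.0942623² = 0.0282350 + 0.0171997 + 0.0310568 + 0.0268745 + 0.0151169 + 0.0205758 + 0.0088854 = 0.1479441.
So 1/D = 6.75931, i.e. 6.759 to 3 decimal places.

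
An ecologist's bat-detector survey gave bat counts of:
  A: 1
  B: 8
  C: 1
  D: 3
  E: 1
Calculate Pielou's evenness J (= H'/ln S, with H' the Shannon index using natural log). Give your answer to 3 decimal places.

Total N = 1+8+1+3+1 = 14, so the proportions are 0.07143, 0.57143, 0.07143, 0.21429, 0.07143 (working shown to 5 dp, full precision carried).
H' = −Σ pᵢ ln pᵢ = −((-0.18850) + (-0.31978) + (-0.18850) + (-0.33010) + (-0.18850)) = 1.21539.
With S = 5 species, ln S = 1.60944, so J = 1.21539/1.60944 = 0.75516, i.e. 0.755 to 3 decimal places.

0.755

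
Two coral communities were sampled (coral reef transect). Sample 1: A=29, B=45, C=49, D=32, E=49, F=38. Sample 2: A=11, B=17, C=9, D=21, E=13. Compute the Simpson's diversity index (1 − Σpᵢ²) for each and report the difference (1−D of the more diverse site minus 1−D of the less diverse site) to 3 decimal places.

Sample 1: N=242, proportions 0.11983, 0.18595, 0.20248, 0.13223, 0.20248, 0.15702, giving 1−D = 0.82692 (working shown to 5 dp, full precision carried).
Sample 2: N=71, proportions 0.15493, 0.23944, 0.12676, 0.29577, 0.1831, giving 1−D = 0.78159.
Difference = |0.82692 − 0.78159| = 0.04533, i.e. 0.045 to 3 decimal places.

0.045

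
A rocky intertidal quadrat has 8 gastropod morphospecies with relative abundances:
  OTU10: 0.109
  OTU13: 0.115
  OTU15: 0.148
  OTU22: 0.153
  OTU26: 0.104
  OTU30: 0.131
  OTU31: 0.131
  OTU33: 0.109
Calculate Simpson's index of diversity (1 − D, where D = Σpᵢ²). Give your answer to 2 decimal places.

D = 0.109² + 0.115² + 0.148² + 0.153² + 0.104² + 0.131² + 0.131² + 0.109² = 0.0119 + 0.0132 + 0.0219 + 0.0234 + 0.0108 + 0.0172 + 0.0172 + 0.0119 = 0.1274 (working shown to 4 dp, full precision carried).
So 1 − D = 0.8726, i.e. 0.87 to 2 decimal places.

0.87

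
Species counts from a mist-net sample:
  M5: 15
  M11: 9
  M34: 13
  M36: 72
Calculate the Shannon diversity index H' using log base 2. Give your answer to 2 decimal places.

1.45

Total N = 15+9+13+72 = 109, so the proportions are 0.1376, 0.0826, 0.1193, 0.6606 (working shown to 4 dp, full precision carried).
Each pᵢ log₂ pᵢ term: 0.1376×(-2.8613)=-0.3938, 0.0826×(-3.5983)=-0.2971, 0.1193×(-3.0677)=-0.3659, 0.6606×(-0.5983)=-0.3952.
Sum = -1.4519, so H' = 1.45.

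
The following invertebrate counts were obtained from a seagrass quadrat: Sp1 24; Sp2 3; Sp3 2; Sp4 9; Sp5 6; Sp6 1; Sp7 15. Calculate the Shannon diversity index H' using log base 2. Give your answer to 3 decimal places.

Total N = 24+3+2+9+6+1+15 = 60, so the proportions are 0.4, 0.05, 0.03333, 0.15, 0.1, 0.01667, 0.25 (working shown to 5 dp, full precision carried).
Each pᵢ log₂ pᵢ term: 0.4×(-1.32193)=-0.52877, 0.05×(-4.32193)=-0.21610, 0.03333×(-4.90689)=-0.16356, 0.15×(-2.73697)=-0.41054, 0.1×(-3.32193)=-0.33219, 0.01667×(-5.90689)=-0.09845, 0.25×(-2.00000)=-0.50000.
Sum = -2.24962, so H' = 2.250.

2.250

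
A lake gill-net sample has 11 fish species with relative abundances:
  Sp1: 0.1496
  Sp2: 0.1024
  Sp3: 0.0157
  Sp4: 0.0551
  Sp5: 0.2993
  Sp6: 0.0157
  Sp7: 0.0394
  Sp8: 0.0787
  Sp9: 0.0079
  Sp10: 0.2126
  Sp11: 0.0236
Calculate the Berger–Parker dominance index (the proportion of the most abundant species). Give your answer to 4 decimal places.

0.2993

The largest proportion is 0.2993, i.e. d = 0.2993 to 4 decimal places.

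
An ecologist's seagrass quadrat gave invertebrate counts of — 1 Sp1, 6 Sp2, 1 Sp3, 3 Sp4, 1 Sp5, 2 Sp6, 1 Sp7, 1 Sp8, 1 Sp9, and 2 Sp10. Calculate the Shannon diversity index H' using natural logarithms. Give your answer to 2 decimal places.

2.06

Total N = 1+6+1+3+1+2+1+1+1+2 = 19, so the proportions are 0.0526, 0.3158, 0.0526, 0.1579, 0.0526, 0.1053, 0.0526, 0.0526, 0.0526, 0.1053 (working shown to 4 dp, full precision carried).
Each pᵢ ln pᵢ term: 0.0526×(-2.9444)=-0.1550, 0.3158×(-1.1527)=-0.3640, 0.0526×(-2.9444)=-0.1550, 0.1579×(-1.8458)=-0.2914, 0.0526×(-2.9444)=-0.1550, 0.1053×(-2.2513)=-0.2370, 0.0526×(-2.9444)=-0.1550, 0.0526×(-2.9444)=-0.1550, 0.0526×(-2.9444)=-0.1550, 0.1053×(-2.2513)=-0.2370.
Sum = -2.0592, so H' = 2.06.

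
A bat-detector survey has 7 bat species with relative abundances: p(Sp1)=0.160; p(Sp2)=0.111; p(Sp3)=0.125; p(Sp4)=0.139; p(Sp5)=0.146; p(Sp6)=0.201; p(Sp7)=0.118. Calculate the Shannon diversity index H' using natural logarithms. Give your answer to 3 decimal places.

Each pᵢ ln pᵢ term (working shown to 5 dp, full precision carried): 0.16×(-1.83258)=-0.29321, 0.111×(-2.19823)=-0.24400, 0.125×(-2.07944)=-0.25993, 0.139×(-1.97328)=-0.27429, 0.146×(-1.92415)=-0.28093, 0.201×(-1.60445)=-0.32249, 0.118×(-2.13707)=-0.25217.
Sum = -1.92703, so H' = 1.927.

1.927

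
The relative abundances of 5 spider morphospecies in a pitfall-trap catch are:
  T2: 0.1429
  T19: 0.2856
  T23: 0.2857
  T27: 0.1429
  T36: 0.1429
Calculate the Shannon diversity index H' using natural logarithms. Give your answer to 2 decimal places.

1.55

Each pᵢ ln pᵢ term (working shown to 4 dp, full precision carried): 0.1429×(-1.9456)=-0.2780, 0.2856×(-1.2532)=-0.3579, 0.2857×(-1.2528)=-0.3579, 0.1429×(-1.9456)=-0.2780, 0.1429×(-1.9456)=-0.2780.
Sum = -1.5499, so H' = 1.55.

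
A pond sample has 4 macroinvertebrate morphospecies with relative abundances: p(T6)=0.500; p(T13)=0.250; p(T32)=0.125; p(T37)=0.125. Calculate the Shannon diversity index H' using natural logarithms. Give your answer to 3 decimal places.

Each pᵢ ln pᵢ term (working shown to 5 dp, full precision carried): 0.5×(-0.69315)=-0.34657, 0.25×(-1.38629)=-0.34657, 0.125×(-2.07944)=-0.25993, 0.125×(-2.07944)=-0.25993.
Sum = -1.21301, so H' = 1.213.

1.213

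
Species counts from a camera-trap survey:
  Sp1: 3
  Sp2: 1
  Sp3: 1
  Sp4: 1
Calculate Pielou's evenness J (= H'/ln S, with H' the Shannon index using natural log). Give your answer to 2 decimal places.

Total N = 3+1+1+1 = 6, so the proportions are 0.5, 0.1667, 0.1667, 0.1667 (working shown to 4 dp, full precision carried).
H' = −Σ pᵢ ln pᵢ = −((-0.3466) + (-0.2986) + (-0.2986) + (-0.2986)) = 1.2425.
With S = 4 species, ln S = 1.3863, so J = 1.2425/1.3863 = 0.8962, i.e. 0.90 to 2 decimal places.

0.90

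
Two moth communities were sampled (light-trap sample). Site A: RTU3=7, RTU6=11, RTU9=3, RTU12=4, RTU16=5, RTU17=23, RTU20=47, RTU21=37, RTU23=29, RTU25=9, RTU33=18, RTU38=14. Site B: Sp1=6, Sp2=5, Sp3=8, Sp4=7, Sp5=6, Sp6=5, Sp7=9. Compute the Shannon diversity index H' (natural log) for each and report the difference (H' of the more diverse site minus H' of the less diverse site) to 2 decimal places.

0.27

Site A: N=207, proportions 0.0338, 0.0531, 0.0145, 0.0193, 0.0242, 0.1111, 0.2271, 0.1787, 0.1401, 0.0435, 0.087, 0.0676, giving H' = 2.1928 (working shown to 4 dp, full precision carried).
Site B: N=46, proportions 0.1304, 0.1087, 0.1739, 0.1522, 0.1304, 0.1087, 0.1957, giving H' = 1.9237.
Difference = |2.1928 − 1.9237| = 0.2691, i.e. 0.27 to 2 decimal places.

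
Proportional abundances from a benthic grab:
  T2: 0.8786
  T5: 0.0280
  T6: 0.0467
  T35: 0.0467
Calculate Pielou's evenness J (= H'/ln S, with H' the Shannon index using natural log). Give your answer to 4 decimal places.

H' = −Σ pᵢ ln pᵢ = −((-0.113713) + (-0.100115) + (-0.143089) + (-0.143089)) = 0.500007 (working shown to 6 dp, full precision carried).
With S = 4 species, ln S = 1.386294, so J = 0.500007/1.386294 = 0.360679, i.e. 0.3607 to 4 decimal places.

0.3607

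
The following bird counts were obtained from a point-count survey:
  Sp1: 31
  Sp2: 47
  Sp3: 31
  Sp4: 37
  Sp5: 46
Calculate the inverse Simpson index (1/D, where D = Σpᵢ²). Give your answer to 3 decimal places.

4.840

Total N = 31+47+31+37+46 = 192, so the proportions are 0.1614583, 0.2447917, 0.1614583, 0.1927083, 0.2395833 (working shown to 7 dp, full precision carried).
D = 0.1614583² + 0.2447917² + 0.1614583² + 0.1927083² + 0.2395833² = 0.0260688 + 0.0599230 + 0.0260688 + 0.0371365 + 0.0574002 = 0.2065972.
So 1/D = 4.84034, i.e. 4.840 to 3 decimal places.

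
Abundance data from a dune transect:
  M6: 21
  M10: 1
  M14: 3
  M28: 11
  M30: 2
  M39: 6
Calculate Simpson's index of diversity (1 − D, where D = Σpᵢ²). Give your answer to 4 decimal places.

0.6839

Total N = 21+1+3+11+2+6 = 44, so the proportions are 0.477273, 0.022727, 0.068182, 0.25, 0.045455, 0.136364 (working shown to 6 dp, full precision carried).
D = 0.477273² + 0.022727² + 0.068182² + 0.25² + 0.045455² + 0.136364² = 0.227789 + 0.000517 + 0.004649 + 0.062500 + 0.002066 + 0.018595 = 0.316116.
So 1 − D = 0.683884, i.e. 0.6839 to 4 decimal places.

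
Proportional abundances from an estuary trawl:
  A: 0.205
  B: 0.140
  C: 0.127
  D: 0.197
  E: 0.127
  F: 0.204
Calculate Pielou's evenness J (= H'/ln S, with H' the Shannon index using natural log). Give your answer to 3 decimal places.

0.987

H' = −Σ pᵢ ln pᵢ = −((-0.32487) + (-0.27526) + (-0.26207) + (-0.32004) + (-0.26207) + (-0.32429)) = 1.76860 (working shown to 5 dp, full precision carried).
With S = 6 species, ln S = 1.79176, so J = 1.76860/1.79176 = 0.98707, i.e. 0.987 to 3 decimal places.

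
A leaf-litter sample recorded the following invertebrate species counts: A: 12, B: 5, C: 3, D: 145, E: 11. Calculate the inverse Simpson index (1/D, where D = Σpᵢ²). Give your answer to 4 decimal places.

1.4526

Total N = 12+5+3+145+11 = 176, so the proportions are 0.0681818, 0.0284091, 0.0170455, 0.8238636, 0.0625 (working shown to 7 dp, full precision carried).
D = 0.0681818² + 0.0284091² + 0.0170455² + 0.8238636² + 0.0625² = 0.0046488 + 0.0008071 + 0.0002905 + 0.6787513 + 0.0039062 = 0.6884039.
So 1/D = 1.452636, i.e. 1.4526 to 4 decimal places.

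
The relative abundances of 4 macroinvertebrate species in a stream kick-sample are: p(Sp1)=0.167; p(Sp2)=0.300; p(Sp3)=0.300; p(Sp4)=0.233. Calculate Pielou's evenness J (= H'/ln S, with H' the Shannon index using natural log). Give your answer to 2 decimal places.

H' = −Σ pᵢ ln pᵢ = −((-0.2989) + (-0.3612) + (-0.3612) + (-0.3394)) = 1.3607 (working shown to 4 dp, full precision carried).
With S = 4 species, ln S = 1.3863, so J = 1.3607/1.3863 = 0.9815, i.e. 0.98 to 2 decimal places.

0.98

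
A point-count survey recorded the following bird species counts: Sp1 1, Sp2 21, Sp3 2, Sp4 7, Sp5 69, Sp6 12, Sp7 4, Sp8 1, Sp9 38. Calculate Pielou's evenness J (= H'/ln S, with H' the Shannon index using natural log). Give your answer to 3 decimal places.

Total N = 1+21+2+7+69+12+4+1+38 = 155, so the proportions are 0.00645, 0.13548, 0.0129, 0.04516, 0.44516, 0.07742, 0.02581, 0.00645, 0.24516 (working shown to 5 dp, full precision carried).
H' = −Σ pᵢ ln pᵢ = −((-0.03254) + (-0.27082) + (-0.05613) + (-0.13989) + (-0.36028) + (-0.19808) + (-0.09438) + (-0.03254) + (-0.34466)) = 1.52931.
With S = 9 species, ln S = 2.19722, so J = 1.52931/2.19722 = 0.69602, i.e. 0.696 to 3 decimal places.

0.696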